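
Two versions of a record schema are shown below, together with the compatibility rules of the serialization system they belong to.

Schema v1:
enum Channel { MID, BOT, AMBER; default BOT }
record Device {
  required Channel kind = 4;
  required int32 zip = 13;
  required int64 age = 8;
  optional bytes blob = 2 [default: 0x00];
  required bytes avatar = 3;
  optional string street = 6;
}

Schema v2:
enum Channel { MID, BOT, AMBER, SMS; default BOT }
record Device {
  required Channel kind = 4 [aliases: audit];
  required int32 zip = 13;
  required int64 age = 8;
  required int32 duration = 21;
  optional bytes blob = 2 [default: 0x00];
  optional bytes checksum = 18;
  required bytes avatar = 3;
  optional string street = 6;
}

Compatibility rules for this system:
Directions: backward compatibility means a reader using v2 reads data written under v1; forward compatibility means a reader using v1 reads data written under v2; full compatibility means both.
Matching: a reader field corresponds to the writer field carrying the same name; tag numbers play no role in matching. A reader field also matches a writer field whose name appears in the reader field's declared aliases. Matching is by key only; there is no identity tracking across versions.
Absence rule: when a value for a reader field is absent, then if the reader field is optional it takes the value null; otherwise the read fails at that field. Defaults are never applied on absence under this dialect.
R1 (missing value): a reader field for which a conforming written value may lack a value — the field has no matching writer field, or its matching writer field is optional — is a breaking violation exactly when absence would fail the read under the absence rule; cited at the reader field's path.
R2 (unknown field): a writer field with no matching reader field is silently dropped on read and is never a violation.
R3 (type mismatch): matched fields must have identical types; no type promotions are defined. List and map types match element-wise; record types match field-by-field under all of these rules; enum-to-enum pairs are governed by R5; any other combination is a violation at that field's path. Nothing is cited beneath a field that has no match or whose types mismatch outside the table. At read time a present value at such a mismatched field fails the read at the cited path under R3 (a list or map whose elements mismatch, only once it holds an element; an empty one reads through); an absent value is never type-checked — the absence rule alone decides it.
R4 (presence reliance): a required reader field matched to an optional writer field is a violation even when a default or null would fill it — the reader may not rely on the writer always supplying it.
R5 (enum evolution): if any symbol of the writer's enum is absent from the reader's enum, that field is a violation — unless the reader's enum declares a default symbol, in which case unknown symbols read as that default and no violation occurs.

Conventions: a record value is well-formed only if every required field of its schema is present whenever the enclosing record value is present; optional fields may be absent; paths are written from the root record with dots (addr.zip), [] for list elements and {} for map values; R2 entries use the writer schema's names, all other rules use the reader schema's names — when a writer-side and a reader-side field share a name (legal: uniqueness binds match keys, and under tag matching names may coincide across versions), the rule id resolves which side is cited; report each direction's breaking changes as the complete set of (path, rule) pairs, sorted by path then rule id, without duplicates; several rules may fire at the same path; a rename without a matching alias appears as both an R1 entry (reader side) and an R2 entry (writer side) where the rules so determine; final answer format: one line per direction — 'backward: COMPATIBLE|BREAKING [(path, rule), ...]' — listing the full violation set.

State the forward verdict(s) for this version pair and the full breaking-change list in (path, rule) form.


forward: COMPATIBLE []

in Device below, arrows point writer -> reader
forward on Device — v1 reading data written by v2:
  kind: paired with writer kind (Channel -> Channel; writer required)
  zip: paired with writer zip (int32 -> int32; writer required)
  age: paired with writer age (int64 -> int64; writer required)
  blob: paired with writer blob (bytes -> bytes; writer optional)
  avatar: paired with writer avatar (bytes -> bytes; writer required)
  street: paired with writer street (string -> string; writer optional)
  duration (writer side), unknown to reader
  checksum (writer side), unknown to reader
  => forward: COMPATIBLE
remaining Device differences; none change what is asked:
  added field duration to record Device: required int32, tag 21 (in v2 it sits immediately before blob) -> matters only for Device's backward compatibility — outside the asked direction
  enum Channel (field kind in record Device): symbol SMS added -> triggers nothing under Device's printed rules — same verdict
  added field checksum to record Device: optional bytes, tag 18 (in v2 it sits immediately before avatar) -> triggers nothing under Device's printed rules — same verdict


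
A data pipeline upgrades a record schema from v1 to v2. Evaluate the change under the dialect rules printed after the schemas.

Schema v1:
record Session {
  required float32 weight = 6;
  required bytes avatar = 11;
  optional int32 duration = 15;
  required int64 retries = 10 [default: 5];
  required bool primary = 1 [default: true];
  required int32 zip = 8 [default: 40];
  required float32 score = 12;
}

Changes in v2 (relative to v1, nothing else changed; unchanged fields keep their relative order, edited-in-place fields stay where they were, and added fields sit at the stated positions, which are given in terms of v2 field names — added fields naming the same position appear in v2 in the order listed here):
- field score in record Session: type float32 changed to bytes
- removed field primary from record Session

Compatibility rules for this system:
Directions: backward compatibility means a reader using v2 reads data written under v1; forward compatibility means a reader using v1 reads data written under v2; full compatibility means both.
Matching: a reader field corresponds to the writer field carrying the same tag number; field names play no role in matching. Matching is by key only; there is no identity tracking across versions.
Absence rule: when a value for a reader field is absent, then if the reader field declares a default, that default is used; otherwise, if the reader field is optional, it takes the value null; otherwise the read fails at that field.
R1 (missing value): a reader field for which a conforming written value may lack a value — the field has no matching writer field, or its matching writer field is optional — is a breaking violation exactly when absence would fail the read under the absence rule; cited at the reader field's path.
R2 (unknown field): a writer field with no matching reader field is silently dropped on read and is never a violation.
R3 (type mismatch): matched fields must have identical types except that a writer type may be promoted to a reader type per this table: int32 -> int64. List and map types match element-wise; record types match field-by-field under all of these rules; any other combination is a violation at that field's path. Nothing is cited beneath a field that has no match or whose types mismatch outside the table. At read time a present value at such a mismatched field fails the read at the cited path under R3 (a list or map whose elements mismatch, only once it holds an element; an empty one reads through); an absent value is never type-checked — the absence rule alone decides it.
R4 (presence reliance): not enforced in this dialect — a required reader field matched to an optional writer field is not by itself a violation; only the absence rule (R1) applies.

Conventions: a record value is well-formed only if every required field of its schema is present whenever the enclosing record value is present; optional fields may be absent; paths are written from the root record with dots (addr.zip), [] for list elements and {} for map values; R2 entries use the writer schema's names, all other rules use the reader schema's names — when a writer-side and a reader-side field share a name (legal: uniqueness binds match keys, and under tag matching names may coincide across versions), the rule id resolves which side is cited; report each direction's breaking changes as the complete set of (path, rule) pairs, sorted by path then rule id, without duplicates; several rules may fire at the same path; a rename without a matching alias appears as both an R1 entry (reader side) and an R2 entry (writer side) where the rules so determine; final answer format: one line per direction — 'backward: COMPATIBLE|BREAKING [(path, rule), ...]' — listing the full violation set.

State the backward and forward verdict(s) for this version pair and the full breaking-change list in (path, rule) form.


arrows below run writer -> reader for Session
backward for Session (reader v2, writer v1):
  weight: float32 -> float32, writer required; from weight
  avatar: bytes -> bytes, writer required; from avatar
  duration: int32 -> int32, writer optional; from duration
  retries: int64 -> int64, writer required; from retries
  zip: int32 -> int32, writer required; from zip
  score: float32 -> bytes, writer required; from score
  writer primary: unknown to reader
  breaking: (score, R3)
  => backward: BREAKING (1)
forward for Session (reader v1, writer v2):
  weight: float32 -> float32, writer required; from weight
  avatar: bytes -> bytes, writer required; from avatar
  duration: int32 -> int32, writer optional; from duration
  retries: int64 -> int64, writer required; from retries
  primary has no writer counterpart
  zip: int32 -> int32, writer required; from zip
  score: bytes -> float32, writer required; from score
  breaking: (score, R3)
  => forward: BREAKING (1)

backward: BREAKING [(score, R3)]; forward: BREAKING [(score, R3)]


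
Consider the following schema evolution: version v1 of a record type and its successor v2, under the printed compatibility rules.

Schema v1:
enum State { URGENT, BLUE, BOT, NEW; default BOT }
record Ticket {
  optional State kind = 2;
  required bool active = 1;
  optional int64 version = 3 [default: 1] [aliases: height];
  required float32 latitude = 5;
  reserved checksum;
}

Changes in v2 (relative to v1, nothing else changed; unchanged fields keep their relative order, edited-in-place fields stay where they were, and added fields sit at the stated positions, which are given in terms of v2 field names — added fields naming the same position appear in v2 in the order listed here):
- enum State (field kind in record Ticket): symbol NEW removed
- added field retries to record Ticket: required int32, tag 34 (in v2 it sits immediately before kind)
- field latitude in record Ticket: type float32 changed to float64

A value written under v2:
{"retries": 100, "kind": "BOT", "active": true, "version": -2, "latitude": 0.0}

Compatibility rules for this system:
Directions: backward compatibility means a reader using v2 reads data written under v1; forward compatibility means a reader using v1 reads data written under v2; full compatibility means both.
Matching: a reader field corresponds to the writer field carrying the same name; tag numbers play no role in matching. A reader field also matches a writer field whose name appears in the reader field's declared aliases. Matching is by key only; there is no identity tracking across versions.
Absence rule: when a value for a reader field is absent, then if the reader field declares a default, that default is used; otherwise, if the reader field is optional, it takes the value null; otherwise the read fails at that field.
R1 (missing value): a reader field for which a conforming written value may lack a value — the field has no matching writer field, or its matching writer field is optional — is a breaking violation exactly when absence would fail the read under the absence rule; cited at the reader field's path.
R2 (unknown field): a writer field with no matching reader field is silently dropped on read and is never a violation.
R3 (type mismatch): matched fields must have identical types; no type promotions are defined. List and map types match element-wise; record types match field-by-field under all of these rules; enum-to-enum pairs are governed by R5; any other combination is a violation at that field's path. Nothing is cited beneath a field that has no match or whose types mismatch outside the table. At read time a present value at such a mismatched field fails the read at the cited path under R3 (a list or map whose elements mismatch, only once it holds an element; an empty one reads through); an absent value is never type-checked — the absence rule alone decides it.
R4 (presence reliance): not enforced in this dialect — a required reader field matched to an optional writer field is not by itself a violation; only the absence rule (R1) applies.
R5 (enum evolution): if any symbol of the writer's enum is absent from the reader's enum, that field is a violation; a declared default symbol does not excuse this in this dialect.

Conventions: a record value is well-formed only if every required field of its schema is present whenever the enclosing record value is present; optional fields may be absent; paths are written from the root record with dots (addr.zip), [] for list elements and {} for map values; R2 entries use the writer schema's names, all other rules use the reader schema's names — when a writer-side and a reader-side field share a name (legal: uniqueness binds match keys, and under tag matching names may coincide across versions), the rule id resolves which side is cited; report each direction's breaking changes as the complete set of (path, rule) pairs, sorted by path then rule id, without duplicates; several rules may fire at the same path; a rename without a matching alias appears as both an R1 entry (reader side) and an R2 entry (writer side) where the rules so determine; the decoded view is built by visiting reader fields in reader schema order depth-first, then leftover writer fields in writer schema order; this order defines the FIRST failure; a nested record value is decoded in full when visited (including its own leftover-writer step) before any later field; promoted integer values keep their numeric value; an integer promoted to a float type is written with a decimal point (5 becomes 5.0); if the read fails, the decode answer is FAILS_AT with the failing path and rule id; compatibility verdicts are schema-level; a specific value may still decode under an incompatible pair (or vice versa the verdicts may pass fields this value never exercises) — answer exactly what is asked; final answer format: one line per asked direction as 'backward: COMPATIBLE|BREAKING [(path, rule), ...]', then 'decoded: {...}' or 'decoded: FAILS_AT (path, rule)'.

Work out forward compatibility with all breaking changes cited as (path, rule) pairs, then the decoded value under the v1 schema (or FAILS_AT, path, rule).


arrows below run writer -> reader for Ticket
forward for Ticket (reader v1, writer v2):
  kind: paired with writer kind (State -> State; writer optional)
  active: paired with writer active (bool -> bool; writer required)
  version: paired with writer version (int64 -> int64; writer optional)
  latitude: paired with writer latitude (float64 -> float32; writer required)
  leftover writer field: retries
  violation R3 at latitude
  => forward verdict for Ticket: BREAKING, 1 violation(s)
decode walk for Ticket under reader schema v1:
  kind := "BOT"
  active := true
  version := -2
  read fails at latitude under R3
  => FAILS_AT (latitude, R3)
the other Ticket changes do not affect what is asked:
  enum State (field kind in record Ticket): symbol NEW removed -> fires only in the backward direction of Ticket, which is not asked here
  added field retries to record Ticket: required int32, tag 34 (in v2 it sits immediately before kind) -> fires only in the backward direction of Ticket, which is not asked here

forward: BREAKING [(latitude, R3)]; decoded: FAILS_AT (latitude, R3)


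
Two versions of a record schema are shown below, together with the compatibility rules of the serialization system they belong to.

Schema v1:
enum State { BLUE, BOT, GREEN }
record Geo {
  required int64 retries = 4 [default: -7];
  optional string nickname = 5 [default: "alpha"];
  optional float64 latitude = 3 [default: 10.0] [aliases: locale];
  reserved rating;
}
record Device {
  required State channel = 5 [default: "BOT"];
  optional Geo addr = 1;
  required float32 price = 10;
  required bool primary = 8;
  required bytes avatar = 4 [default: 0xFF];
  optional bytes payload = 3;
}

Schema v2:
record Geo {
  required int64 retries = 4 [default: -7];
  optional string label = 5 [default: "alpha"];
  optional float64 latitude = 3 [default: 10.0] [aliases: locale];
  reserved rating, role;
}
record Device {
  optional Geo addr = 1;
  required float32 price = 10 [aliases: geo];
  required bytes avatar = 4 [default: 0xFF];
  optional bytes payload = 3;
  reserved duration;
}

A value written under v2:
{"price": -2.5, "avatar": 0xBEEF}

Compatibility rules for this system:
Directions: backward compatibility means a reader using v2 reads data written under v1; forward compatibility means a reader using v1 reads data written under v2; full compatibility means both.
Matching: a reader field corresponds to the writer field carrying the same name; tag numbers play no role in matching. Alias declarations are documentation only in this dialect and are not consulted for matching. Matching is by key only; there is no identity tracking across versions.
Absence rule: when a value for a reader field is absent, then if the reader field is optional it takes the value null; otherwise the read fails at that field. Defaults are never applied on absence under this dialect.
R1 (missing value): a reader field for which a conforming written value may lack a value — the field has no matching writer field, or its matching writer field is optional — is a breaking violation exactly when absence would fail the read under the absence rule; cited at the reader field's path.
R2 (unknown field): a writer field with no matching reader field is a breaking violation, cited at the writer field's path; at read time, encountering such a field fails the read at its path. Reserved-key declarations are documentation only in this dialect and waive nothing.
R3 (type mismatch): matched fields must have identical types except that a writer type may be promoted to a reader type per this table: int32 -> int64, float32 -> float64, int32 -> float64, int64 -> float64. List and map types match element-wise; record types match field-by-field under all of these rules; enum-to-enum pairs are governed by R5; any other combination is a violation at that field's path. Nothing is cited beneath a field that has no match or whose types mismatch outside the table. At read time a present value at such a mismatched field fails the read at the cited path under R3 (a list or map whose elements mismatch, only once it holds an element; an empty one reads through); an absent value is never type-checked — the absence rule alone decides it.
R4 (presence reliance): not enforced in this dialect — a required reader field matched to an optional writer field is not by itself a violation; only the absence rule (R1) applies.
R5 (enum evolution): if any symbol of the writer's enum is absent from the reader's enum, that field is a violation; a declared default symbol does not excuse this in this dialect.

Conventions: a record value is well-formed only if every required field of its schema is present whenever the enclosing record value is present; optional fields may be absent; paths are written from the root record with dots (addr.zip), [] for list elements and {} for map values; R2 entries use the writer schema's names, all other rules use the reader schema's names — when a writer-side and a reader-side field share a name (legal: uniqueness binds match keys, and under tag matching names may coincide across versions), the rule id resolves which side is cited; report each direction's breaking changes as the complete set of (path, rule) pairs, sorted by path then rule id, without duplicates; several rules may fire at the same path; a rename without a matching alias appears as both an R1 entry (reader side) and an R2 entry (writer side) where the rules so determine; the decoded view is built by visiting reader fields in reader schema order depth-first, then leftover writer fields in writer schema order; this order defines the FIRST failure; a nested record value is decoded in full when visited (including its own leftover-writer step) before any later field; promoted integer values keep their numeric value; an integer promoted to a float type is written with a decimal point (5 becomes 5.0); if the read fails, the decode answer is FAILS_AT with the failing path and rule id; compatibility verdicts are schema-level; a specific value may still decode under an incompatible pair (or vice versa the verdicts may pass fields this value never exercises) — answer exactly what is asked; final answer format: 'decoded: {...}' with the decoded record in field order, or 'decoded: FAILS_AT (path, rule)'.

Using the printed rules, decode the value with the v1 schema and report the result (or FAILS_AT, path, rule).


arrows below run writer -> reader for Device
decoding the Device value with the v1 reader:
  read fails at channel under R1 (no fill)
  => FAILS_AT (channel, R1)
the rest of the Device diff is inert for this question:
  removed field primary from record Device -> shifts the Device verdicts, not this decode
  renamed field nickname to label in record Geo -> shifts the Device verdicts, not this decode

decoded: FAILS_AT (channel, R1)


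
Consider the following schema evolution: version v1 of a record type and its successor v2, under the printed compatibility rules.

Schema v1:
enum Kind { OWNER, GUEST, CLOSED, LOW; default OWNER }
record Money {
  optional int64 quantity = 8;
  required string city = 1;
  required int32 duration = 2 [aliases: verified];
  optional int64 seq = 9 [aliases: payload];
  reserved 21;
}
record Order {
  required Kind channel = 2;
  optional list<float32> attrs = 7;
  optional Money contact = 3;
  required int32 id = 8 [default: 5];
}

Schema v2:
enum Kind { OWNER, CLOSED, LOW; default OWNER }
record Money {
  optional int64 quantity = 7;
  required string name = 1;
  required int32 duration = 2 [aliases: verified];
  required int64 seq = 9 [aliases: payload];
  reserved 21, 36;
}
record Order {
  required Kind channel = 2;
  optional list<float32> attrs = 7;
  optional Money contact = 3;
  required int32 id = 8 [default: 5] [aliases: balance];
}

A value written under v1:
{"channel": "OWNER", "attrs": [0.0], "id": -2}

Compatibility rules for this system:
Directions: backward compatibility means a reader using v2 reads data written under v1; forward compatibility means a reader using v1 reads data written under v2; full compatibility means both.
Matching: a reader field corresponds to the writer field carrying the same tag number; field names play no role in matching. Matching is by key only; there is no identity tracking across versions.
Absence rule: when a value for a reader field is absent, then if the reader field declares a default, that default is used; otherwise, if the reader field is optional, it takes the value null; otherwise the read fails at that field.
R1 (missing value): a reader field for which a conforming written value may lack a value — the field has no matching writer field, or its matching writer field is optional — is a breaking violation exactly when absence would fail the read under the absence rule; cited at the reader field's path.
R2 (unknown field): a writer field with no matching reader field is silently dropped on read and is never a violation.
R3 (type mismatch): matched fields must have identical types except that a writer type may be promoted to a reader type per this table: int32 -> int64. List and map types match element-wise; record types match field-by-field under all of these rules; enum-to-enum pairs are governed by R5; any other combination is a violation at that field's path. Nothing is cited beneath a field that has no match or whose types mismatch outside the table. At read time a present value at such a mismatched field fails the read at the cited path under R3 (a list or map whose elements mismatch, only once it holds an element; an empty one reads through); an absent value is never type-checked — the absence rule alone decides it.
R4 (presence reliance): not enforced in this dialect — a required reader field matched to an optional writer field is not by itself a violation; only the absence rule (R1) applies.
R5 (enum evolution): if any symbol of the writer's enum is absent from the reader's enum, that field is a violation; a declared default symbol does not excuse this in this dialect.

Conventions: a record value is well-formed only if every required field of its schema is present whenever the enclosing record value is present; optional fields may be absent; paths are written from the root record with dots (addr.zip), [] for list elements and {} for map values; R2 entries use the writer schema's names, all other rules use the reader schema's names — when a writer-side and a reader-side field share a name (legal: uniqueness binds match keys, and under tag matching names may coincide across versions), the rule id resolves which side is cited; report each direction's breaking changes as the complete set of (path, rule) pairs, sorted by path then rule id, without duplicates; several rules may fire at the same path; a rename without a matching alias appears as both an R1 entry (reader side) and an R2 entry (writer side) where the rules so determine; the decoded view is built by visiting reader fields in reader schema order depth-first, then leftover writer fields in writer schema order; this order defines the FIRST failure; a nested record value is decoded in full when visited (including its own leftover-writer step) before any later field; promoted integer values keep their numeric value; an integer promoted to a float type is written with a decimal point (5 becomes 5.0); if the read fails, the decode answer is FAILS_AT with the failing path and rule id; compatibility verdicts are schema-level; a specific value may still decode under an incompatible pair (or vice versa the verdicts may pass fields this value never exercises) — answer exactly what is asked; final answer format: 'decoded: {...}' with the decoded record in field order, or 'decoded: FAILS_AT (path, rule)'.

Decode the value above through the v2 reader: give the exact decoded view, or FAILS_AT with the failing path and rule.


decoded: {"channel": "OWNER", "attrs": [0.0], "contact": null, "id": -2}

arrows below run writer -> reader for Order
decode walk for Order under reader schema v2:
  channel := "OWNER"
  attrs := [0.0]
  contact := null (not supplied -> null)
  id := -2
  => decoded: {"channel": "OWNER", "attrs": [0.0], "contact": null, "id": -2}
the other Order changes do not affect what is asked:
  enum Kind (field channel in record Order): symbol GUEST removed -> changes Order's schema-level verdicts only — the decode of this value is the same
  field seq in record Money: optional changed to required -> changes Order's schema-level verdicts only — the decode of this value is the same
  field quantity in record Money: tag 8 changed to 7 -> fires no rule on Order under this dialect and leaves the result unchanged
  renamed field city to name in record Money -> fires no rule on Order under this dialect and leaves the result unchanged


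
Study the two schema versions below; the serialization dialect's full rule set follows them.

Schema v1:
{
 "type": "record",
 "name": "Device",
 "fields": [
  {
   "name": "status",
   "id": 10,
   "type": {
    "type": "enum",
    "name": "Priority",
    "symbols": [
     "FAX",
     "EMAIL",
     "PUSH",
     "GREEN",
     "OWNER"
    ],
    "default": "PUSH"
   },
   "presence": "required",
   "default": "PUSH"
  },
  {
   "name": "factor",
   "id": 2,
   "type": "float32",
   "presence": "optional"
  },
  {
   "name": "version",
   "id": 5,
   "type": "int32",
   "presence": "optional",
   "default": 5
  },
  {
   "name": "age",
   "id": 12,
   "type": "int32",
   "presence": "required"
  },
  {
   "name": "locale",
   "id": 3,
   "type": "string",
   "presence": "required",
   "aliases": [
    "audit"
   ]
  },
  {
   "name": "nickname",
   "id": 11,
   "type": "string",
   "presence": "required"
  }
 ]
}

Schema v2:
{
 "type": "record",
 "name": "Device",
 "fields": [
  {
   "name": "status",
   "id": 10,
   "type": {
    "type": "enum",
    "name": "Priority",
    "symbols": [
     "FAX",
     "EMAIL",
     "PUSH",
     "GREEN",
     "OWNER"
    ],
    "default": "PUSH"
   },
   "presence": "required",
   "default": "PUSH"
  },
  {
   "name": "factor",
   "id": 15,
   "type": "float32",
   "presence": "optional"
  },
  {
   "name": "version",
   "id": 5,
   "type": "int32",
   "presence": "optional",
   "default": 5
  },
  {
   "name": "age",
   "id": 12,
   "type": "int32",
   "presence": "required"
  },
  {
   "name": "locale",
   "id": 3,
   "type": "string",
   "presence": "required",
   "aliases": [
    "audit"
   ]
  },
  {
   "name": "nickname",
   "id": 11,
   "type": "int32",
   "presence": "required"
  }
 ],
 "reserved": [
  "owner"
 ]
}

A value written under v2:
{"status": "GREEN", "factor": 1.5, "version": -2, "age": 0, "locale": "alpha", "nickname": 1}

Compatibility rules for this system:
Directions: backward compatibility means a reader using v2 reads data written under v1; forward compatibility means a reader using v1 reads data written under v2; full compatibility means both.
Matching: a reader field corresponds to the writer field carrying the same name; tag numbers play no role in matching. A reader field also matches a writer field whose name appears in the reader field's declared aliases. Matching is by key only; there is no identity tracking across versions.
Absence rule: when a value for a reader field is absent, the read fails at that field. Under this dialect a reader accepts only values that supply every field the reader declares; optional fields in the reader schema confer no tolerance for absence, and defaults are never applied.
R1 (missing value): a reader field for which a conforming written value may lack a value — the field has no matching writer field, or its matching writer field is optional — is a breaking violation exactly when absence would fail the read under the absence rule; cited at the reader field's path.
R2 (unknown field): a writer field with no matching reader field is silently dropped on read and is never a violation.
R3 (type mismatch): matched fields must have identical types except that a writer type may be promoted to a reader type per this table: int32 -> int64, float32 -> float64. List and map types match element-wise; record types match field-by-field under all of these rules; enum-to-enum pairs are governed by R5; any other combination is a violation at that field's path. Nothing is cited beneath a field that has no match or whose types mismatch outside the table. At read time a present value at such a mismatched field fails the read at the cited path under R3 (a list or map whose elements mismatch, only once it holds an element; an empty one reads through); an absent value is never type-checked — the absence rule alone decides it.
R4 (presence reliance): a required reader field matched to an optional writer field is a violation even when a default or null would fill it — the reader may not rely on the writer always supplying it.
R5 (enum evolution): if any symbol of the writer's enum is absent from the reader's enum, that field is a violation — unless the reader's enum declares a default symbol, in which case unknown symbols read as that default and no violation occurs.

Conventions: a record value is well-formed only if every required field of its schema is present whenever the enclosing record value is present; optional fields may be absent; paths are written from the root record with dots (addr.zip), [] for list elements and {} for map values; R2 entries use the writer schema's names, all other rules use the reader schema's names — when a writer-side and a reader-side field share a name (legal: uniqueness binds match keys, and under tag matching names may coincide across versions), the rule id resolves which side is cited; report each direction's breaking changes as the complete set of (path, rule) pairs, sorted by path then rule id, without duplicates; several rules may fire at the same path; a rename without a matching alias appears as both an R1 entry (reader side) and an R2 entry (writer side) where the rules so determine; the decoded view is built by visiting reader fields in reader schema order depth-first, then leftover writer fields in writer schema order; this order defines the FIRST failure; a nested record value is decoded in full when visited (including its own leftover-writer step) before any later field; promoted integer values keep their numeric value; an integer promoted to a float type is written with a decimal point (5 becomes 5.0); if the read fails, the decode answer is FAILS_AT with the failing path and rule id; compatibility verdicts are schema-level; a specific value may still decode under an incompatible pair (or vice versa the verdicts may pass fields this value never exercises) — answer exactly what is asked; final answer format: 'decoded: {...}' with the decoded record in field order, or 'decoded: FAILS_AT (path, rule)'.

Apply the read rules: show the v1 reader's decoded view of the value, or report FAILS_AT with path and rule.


in Device below, arrows point writer -> reader
decode walk for Device under reader schema v1:
  status := "GREEN"
  factor := 1.5
  version := -2
  age := 0
  locale := "alpha"
  read fails at nickname under R3
  => FAILS_AT (nickname, R3)
diffs on Device not affecting the asked answer:
  field factor in record Device: tag 2 changed to 15 -> inert under this dialect — no rule fires on Device and the result does not move

decoded: FAILS_AT (nickname, R3)


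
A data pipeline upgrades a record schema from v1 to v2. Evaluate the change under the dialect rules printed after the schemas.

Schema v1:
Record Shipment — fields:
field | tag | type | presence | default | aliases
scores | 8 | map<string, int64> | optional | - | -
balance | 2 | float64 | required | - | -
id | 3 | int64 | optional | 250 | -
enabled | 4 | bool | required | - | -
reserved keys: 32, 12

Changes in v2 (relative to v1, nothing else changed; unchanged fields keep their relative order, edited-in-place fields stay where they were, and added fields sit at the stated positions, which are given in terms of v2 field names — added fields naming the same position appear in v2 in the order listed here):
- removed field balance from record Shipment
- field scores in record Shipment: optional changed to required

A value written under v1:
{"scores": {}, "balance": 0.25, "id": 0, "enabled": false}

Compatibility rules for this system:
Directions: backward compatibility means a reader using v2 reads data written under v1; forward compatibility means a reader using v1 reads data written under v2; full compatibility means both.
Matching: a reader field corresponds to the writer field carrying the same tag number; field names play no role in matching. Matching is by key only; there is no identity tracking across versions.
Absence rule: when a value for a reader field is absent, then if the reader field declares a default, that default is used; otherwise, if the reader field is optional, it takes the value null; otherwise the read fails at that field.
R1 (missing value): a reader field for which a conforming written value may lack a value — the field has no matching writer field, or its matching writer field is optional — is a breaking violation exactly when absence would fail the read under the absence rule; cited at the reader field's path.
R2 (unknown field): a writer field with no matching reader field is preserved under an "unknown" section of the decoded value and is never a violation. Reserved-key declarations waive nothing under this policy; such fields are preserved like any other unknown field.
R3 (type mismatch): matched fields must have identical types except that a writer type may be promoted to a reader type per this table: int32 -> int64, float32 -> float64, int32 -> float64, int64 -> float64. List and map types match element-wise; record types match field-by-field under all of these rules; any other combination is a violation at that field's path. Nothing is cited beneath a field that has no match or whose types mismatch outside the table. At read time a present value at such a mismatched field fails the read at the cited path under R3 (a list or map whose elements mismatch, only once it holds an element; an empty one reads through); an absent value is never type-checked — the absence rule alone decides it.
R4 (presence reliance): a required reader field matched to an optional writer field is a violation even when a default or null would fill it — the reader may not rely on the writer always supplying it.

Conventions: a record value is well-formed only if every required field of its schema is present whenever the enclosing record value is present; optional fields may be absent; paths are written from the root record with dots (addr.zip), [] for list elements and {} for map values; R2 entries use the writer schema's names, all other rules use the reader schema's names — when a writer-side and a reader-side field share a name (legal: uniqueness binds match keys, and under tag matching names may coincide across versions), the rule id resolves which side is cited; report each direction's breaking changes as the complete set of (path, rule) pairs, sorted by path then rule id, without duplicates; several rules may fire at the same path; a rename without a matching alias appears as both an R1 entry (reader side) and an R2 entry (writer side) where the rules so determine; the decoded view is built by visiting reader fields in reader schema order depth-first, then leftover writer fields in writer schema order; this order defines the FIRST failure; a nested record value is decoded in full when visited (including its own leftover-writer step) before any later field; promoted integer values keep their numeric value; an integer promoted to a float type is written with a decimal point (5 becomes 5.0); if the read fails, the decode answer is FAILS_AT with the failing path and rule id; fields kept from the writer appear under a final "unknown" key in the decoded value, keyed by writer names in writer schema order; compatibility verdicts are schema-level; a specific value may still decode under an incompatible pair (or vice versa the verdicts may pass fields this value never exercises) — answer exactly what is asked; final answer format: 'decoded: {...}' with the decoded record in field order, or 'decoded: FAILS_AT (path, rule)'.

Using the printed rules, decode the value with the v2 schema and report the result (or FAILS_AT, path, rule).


decoded: {"scores": {}, "id": 0, "enabled": false, "unknown": {"balance": 0.25}}

each type pair in Shipment: writer, then reader
migrating the Shipment value to v2:
  scores := {}
  id := 0
  enabled := false
  writer balance: kept under "unknown"
  => decoded: {"scores": {}, "id": 0, "enabled": false, "unknown": {"balance": 0.25}}
diffs on Shipment not affecting the asked answer:
  field scores in record Shipment: optional changed to required -> matters for Shipment compatibility verdicts, not for this value's decode


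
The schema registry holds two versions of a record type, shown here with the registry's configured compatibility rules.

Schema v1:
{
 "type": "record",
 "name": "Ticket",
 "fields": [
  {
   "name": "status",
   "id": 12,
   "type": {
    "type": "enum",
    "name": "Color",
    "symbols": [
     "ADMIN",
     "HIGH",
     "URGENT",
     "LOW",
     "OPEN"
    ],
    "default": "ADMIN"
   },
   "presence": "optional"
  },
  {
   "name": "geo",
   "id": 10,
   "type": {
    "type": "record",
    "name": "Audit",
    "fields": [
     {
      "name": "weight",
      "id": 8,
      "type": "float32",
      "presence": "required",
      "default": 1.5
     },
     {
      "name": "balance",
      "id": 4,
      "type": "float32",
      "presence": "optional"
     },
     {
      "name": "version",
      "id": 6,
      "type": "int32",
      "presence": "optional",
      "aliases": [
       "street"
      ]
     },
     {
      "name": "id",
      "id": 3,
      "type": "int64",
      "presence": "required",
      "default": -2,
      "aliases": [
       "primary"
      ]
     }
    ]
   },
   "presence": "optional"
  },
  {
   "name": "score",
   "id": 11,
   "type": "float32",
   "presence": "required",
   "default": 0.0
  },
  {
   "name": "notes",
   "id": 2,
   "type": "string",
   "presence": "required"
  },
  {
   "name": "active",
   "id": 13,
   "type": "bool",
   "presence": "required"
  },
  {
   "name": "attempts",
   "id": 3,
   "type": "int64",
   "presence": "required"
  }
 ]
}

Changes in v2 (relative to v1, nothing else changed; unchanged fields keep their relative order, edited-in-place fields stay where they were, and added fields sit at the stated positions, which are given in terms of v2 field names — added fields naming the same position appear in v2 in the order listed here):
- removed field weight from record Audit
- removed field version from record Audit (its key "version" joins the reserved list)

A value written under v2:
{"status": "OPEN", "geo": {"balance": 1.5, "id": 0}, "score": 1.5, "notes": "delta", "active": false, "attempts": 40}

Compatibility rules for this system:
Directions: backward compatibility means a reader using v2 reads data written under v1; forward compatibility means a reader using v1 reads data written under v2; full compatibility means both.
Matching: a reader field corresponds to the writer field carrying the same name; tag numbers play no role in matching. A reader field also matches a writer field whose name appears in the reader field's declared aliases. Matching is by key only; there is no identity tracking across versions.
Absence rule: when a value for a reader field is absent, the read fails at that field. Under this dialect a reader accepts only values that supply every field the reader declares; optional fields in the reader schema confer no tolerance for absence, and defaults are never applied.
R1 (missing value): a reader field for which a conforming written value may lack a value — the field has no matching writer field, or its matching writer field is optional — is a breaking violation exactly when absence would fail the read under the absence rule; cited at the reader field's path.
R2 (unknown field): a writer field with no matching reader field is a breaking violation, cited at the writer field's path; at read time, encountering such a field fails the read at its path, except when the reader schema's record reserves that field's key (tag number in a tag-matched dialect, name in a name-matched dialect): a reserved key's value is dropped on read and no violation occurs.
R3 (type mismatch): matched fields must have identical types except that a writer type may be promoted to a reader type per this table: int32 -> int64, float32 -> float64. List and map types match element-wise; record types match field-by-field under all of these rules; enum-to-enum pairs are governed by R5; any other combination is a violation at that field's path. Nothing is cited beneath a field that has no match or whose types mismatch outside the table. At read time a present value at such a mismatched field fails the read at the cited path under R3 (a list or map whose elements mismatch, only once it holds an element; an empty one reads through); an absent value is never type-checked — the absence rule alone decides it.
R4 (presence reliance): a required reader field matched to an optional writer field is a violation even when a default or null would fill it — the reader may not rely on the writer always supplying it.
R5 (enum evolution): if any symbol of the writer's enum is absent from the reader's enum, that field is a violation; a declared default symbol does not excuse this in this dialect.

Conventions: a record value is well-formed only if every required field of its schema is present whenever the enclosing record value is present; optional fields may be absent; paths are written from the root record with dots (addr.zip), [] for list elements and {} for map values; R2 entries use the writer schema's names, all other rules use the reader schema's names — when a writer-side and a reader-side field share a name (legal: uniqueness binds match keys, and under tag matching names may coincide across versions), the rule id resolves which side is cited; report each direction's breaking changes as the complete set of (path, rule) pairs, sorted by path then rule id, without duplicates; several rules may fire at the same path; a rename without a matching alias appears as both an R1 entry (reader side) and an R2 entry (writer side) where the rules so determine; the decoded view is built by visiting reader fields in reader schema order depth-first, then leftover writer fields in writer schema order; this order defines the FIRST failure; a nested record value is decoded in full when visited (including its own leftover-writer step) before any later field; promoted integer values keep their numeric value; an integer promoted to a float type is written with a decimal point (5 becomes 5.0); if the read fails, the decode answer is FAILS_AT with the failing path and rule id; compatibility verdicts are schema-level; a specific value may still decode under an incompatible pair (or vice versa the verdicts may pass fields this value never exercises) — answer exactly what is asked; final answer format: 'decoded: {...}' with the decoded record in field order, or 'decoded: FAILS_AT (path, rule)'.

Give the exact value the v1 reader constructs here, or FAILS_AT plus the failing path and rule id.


each type pair in Ticket: writer, then reader
decode (reader v1):
  status := "OPEN"
  read fails at geo.weight under R1 (no fill)
  => FAILS_AT (geo.weight, R1)
the rest of the Ticket diff is inert for this question:
  removed field version from record Audit (its key "version" joins the reserved list) -> changes Ticket's schema-level verdicts only — the decode of this value is the same

decoded: FAILS_AT (geo.weight, R1)
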